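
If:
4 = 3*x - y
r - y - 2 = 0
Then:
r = y + 2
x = y/3 + 4/3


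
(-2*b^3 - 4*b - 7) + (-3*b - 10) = -2*b^3 - 7*b - 17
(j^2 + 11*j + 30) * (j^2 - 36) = j^4 + 11*j^3 - 6*j^2 - 396*j - 1080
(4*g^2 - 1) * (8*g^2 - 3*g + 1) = 32*g^4 - 12*g^3 - 4*g^2 + 3*g - 1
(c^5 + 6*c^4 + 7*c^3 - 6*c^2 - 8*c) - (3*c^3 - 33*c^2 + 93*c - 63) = c^5 + 6*c^4 + 4*c^3 + 27*c^2 - 101*c + 63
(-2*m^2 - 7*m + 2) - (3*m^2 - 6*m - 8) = -5*m^2 - m + 10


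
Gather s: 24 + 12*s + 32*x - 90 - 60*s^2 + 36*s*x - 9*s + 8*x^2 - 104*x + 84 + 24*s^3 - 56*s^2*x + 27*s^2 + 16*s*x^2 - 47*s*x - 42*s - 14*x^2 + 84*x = 24*s^3 + s^2*(-56*x - 33) + s*(16*x^2 - 11*x - 39) - 6*x^2 + 12*x + 18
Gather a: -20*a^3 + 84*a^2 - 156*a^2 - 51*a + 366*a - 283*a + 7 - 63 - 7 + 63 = -20*a^3 - 72*a^2 + 32*a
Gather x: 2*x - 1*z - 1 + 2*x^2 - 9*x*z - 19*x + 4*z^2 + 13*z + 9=2*x^2 + x*(-9*z - 17) + 4*z^2 + 12*z + 8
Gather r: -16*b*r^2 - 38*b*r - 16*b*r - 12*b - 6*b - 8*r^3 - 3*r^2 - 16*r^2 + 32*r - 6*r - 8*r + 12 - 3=-18*b - 8*r^3 + r^2*(-16*b - 19) + r*(18 - 54*b) + 9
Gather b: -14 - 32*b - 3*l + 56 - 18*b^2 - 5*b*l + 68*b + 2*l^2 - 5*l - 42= -18*b^2 + b*(36 - 5*l) + 2*l^2 - 8*l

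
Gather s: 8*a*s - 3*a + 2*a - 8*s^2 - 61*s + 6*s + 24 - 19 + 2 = -a - 8*s^2 + s*(8*a - 55) + 7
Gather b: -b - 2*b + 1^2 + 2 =3 - 3*b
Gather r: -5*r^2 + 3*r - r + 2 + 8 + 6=-5*r^2 + 2*r + 16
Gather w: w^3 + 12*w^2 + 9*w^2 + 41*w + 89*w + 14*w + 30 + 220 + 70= w^3 + 21*w^2 + 144*w + 320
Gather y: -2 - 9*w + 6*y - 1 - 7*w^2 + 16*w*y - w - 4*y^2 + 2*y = -7*w^2 - 10*w - 4*y^2 + y*(16*w + 8) - 3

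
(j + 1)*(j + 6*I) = j^2 + j + 6*I*j + 6*I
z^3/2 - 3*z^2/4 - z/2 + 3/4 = (z/2 + 1/2)*(z - 3/2)*(z - 1)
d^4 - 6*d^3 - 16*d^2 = d^2*(d - 8)*(d + 2)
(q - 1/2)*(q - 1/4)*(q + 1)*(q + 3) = q^4 + 13*q^3/4 + q^2/8 - 7*q/4 + 3/8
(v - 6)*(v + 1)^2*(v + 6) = v^4 + 2*v^3 - 35*v^2 - 72*v - 36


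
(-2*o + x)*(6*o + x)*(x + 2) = -12*o^2*x - 24*o^2 + 4*o*x^2 + 8*o*x + x^3 + 2*x^2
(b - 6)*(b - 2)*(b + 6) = b^3 - 2*b^2 - 36*b + 72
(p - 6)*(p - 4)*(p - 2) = p^3 - 12*p^2 + 44*p - 48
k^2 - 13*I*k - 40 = (k - 8*I)*(k - 5*I)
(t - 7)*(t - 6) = t^2 - 13*t + 42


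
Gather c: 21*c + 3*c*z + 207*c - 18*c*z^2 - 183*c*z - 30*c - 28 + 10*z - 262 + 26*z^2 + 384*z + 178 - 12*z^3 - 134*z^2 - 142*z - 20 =c*(-18*z^2 - 180*z + 198) - 12*z^3 - 108*z^2 + 252*z - 132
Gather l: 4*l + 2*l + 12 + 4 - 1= 6*l + 15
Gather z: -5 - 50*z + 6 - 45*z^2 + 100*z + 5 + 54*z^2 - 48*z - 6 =9*z^2 + 2*z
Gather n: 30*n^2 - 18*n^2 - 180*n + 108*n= 12*n^2 - 72*n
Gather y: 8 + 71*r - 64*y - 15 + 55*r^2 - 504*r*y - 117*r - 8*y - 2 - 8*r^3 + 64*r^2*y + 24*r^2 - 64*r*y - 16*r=-8*r^3 + 79*r^2 - 62*r + y*(64*r^2 - 568*r - 72) - 9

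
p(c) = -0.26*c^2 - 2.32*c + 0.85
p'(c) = -0.52*c - 2.32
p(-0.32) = 1.57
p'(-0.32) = -2.15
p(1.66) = -3.72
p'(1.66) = -3.18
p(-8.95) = 0.79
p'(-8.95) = 2.33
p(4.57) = -15.18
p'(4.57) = -4.70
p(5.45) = -19.52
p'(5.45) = -5.15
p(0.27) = 0.20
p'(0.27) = -2.46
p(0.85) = -1.31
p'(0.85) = -2.76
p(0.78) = -1.12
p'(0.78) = -2.73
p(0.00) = 0.85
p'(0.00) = -2.32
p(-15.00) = -22.85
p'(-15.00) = 5.48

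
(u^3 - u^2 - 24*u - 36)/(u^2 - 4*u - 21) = (u^2 - 4*u - 12)/(u - 7)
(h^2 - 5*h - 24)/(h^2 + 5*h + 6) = (h - 8)/(h + 2)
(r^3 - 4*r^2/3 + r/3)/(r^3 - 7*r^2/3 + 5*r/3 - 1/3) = r/(r - 1)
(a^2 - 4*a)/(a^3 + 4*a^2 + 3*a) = (a - 4)/(a^2 + 4*a + 3)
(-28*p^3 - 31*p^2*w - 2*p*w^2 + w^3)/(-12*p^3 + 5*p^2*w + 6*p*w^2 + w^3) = (7*p^2 + 6*p*w - w^2)/(3*p^2 - 2*p*w - w^2)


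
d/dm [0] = 0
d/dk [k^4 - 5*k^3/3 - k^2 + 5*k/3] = 4*k^3 - 5*k^2 - 2*k + 5/3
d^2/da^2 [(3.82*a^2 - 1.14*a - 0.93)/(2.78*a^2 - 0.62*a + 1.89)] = (-4.45244800000002*a^3 - 163.550736*a^2 + 45.556416*a + 33.676968)/(21.484952*a^6 - 14.374824*a^5 + 47.025924*a^4 - 19.783952*a^3 + 31.970862*a^2 - 6.644106*a + 6.751269)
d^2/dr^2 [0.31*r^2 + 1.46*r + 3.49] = 0.620000000000000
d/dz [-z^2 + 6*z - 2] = 6 - 2*z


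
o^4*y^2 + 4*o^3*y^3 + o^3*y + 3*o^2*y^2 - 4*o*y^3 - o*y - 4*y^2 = (o - 1)*(o + 4*y)*(o*y + 1)*(o*y + y)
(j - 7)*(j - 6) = j^2 - 13*j + 42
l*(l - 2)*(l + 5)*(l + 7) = l^4 + 10*l^3 + 11*l^2 - 70*l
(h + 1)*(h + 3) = h^2 + 4*h + 3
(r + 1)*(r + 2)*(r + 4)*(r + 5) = r^4 + 12*r^3 + 49*r^2 + 78*r + 40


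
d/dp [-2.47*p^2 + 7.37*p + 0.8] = 7.37 - 4.94*p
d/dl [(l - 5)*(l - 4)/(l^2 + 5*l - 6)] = 2*(7*l^2 - 26*l - 23)/(l^4 + 10*l^3 + 13*l^2 - 60*l + 36)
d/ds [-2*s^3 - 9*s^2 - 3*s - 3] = -6*s^2 - 18*s - 3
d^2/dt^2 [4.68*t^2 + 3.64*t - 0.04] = 9.36000000000000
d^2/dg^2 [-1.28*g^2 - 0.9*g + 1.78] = -2.56000000000000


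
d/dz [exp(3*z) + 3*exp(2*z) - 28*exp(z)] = (3*exp(2*z) + 6*exp(z) - 28)*exp(z)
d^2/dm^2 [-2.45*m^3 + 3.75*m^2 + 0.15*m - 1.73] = 7.5 - 14.7*m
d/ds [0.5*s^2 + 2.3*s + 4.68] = 1.0*s + 2.3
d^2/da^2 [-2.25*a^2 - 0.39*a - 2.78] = -4.50000000000000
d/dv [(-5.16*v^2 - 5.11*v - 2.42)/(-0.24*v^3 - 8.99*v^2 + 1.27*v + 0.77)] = (-1.2384*v^4 - 2.4528*v^3 - 54.2345*v^2 - 51.458*v - 0.8613)/(0.0576*v^6 + 4.3152*v^5 + 80.2105*v^4 - 23.2042*v^3 - 12.2317*v^2 + 1.9558*v + 0.5929)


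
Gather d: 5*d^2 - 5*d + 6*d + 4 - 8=5*d^2 + d - 4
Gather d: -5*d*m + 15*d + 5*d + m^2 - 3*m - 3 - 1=d*(20 - 5*m) + m^2 - 3*m - 4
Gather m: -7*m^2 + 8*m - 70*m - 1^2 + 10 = -7*m^2 - 62*m + 9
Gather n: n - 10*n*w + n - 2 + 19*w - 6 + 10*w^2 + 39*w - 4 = n*(2 - 10*w) + 10*w^2 + 58*w - 12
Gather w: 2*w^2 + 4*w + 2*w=2*w^2 + 6*w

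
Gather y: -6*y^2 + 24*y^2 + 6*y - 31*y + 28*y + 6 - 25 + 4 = 18*y^2 + 3*y - 15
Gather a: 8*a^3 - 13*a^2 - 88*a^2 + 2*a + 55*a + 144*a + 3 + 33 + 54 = 8*a^3 - 101*a^2 + 201*a + 90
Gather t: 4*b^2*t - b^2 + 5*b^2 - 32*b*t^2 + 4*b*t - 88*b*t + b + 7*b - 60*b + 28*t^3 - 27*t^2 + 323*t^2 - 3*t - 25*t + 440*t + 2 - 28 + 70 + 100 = 4*b^2 - 52*b + 28*t^3 + t^2*(296 - 32*b) + t*(4*b^2 - 84*b + 412) + 144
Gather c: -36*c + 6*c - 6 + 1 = -30*c - 5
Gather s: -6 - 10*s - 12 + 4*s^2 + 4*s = 4*s^2 - 6*s - 18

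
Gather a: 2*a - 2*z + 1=2*a - 2*z + 1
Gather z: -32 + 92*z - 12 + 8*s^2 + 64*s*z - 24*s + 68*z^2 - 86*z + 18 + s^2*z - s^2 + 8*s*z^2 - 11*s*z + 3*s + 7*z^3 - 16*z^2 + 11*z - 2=7*s^2 - 21*s + 7*z^3 + z^2*(8*s + 52) + z*(s^2 + 53*s + 17) - 28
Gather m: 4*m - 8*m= -4*m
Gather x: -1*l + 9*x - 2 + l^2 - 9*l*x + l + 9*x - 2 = l^2 + x*(18 - 9*l) - 4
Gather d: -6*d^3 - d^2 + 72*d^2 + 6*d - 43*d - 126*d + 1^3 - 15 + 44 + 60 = -6*d^3 + 71*d^2 - 163*d + 90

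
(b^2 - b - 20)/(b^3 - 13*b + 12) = (b - 5)/(b^2 - 4*b + 3)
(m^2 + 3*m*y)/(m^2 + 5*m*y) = (m + 3*y)/(m + 5*y)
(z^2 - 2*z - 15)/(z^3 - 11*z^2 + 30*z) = (z + 3)/(z*(z - 6))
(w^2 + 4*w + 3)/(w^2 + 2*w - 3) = (w + 1)/(w - 1)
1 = 1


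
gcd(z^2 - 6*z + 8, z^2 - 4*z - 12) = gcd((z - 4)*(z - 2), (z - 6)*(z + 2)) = 1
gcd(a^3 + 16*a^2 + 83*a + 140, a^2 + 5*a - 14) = a + 7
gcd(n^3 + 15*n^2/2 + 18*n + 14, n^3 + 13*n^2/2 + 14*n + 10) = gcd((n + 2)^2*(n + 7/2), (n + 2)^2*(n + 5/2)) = n^2 + 4*n + 4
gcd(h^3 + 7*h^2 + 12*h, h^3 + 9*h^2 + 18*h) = h^2 + 3*h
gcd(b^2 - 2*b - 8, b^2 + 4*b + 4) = b + 2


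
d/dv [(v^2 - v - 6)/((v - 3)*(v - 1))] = -3/(v^2 - 2*v + 1)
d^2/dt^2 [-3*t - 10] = 0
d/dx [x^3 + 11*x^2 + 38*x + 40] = 3*x^2 + 22*x + 38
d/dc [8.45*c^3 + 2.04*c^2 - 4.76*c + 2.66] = 25.35*c^2 + 4.08*c - 4.76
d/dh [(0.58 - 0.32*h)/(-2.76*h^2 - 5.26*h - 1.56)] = (-0.8832*h^2 + 3.2016*h + 3.55)/(7.6176*h^4 + 29.0352*h^3 + 36.2788*h^2 + 16.4112*h + 2.4336)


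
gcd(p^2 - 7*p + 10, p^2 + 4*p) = 1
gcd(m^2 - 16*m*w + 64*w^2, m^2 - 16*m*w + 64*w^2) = m^2 - 16*m*w + 64*w^2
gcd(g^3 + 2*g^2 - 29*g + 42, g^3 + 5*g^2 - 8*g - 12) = g - 2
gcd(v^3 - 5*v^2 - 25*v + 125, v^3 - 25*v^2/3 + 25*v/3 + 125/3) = v^2 - 10*v + 25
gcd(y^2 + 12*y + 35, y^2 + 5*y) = y + 5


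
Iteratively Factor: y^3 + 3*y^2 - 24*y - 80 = (y - 5)*(y^2 + 8*y + 16) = (y - 5)*(y + 4)*(y + 4)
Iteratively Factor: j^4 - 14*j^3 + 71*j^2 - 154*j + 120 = (j - 4)*(j^3 - 10*j^2 + 31*j - 30) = (j - 4)*(j - 3)*(j^2 - 7*j + 10) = (j - 5)*(j - 4)*(j - 3)*(j - 2)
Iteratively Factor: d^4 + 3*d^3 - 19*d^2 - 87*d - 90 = (d + 2)*(d^3 + d^2 - 21*d - 45) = (d + 2)*(d + 3)*(d^2 - 2*d - 15) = (d - 5)*(d + 2)*(d + 3)*(d + 3)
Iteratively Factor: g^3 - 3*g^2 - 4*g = (g)*(g^2 - 3*g - 4) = g*(g + 1)*(g - 4)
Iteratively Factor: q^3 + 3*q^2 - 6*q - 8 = (q - 2)*(q^2 + 5*q + 4) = (q - 2)*(q + 1)*(q + 4)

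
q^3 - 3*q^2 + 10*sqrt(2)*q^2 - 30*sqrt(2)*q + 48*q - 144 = (q - 3)*(q + 4*sqrt(2))*(q + 6*sqrt(2))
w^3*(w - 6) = w^4 - 6*w^3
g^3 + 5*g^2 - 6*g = g*(g - 1)*(g + 6)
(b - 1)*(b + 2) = b^2 + b - 2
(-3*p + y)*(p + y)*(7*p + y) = -21*p^3 - 17*p^2*y + 5*p*y^2 + y^3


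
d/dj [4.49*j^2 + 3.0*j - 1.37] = 8.98*j + 3.0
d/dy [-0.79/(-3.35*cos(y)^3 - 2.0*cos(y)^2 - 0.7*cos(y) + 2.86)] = (7.9395*cos(y)^2 + 3.16*cos(y) + 0.553)*sin(y)/(3.35*cos(y)^3 + 2.0*cos(y)^2 + 0.7*cos(y) - 2.86)^2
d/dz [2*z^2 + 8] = 4*z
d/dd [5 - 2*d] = -2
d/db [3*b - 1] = 3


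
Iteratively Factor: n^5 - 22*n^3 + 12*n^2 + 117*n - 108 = (n + 4)*(n^4 - 4*n^3 - 6*n^2 + 36*n - 27) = (n + 3)*(n + 4)*(n^3 - 7*n^2 + 15*n - 9) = (n - 3)*(n + 3)*(n + 4)*(n^2 - 4*n + 3) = (n - 3)*(n - 1)*(n + 3)*(n + 4)*(n - 3)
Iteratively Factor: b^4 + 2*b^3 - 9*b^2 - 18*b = (b - 3)*(b^3 + 5*b^2 + 6*b) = b*(b - 3)*(b^2 + 5*b + 6) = b*(b - 3)*(b + 3)*(b + 2)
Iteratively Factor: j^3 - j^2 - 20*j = (j)*(j^2 - j - 20) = j*(j - 5)*(j + 4)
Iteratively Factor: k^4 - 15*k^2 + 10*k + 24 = (k - 3)*(k^3 + 3*k^2 - 6*k - 8) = (k - 3)*(k + 4)*(k^2 - k - 2) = (k - 3)*(k + 1)*(k + 4)*(k - 2)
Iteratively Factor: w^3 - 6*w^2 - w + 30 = (w - 3)*(w^2 - 3*w - 10) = (w - 3)*(w + 2)*(w - 5)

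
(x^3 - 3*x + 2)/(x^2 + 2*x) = x - 2 + 1/x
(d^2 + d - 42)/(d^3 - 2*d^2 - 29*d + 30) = (d + 7)/(d^2 + 4*d - 5)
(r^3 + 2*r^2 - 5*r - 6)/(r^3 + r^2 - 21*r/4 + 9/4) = 4*(r^2 - r - 2)/(4*r^2 - 8*r + 3)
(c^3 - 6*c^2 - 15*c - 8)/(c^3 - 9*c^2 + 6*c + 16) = (c + 1)/(c - 2)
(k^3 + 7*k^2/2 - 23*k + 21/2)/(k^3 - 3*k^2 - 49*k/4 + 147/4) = 2*(2*k^2 + 13*k - 7)/(4*k^2 - 49)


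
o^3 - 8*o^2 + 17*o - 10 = (o - 5)*(o - 2)*(o - 1)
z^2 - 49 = (z - 7)*(z + 7)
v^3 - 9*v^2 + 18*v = v*(v - 6)*(v - 3)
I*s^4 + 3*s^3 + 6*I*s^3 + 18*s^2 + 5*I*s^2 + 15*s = s*(s + 5)*(s - 3*I)*(I*s + I)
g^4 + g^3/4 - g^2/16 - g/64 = g*(g - 1/4)*(g + 1/4)^2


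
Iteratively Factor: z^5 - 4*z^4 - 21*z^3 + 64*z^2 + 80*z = (z - 4)*(z^4 - 21*z^2 - 20*z) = (z - 4)*(z + 1)*(z^3 - z^2 - 20*z) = (z - 4)*(z + 1)*(z + 4)*(z^2 - 5*z) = (z - 5)*(z - 4)*(z + 1)*(z + 4)*(z)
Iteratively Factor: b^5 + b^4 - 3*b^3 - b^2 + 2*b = (b - 1)*(b^4 + 2*b^3 - b^2 - 2*b) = (b - 1)*(b + 1)*(b^3 + b^2 - 2*b) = (b - 1)^2*(b + 1)*(b^2 + 2*b) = b*(b - 1)^2*(b + 1)*(b + 2)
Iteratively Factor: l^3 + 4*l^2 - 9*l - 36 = (l + 3)*(l^2 + l - 12) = (l - 3)*(l + 3)*(l + 4)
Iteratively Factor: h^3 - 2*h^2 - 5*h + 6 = (h + 2)*(h^2 - 4*h + 3) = (h - 3)*(h + 2)*(h - 1)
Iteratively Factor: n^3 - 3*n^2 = (n)*(n^2 - 3*n) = n^2*(n - 3)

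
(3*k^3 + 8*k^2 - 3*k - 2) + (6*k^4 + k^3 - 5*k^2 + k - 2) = 6*k^4 + 4*k^3 + 3*k^2 - 2*k - 4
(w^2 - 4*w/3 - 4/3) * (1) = w^2 - 4*w/3 - 4/3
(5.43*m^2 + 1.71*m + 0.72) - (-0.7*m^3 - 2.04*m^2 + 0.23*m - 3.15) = 0.7*m^3 + 7.47*m^2 + 1.48*m + 3.87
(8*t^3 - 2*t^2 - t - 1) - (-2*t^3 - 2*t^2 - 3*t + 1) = 10*t^3 + 2*t - 2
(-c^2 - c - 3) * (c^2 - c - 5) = -c^4 + 3*c^2 + 8*c + 15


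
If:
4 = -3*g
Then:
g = -4/3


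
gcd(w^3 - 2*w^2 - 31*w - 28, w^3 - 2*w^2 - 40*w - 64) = w + 4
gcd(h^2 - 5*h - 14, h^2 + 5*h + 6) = h + 2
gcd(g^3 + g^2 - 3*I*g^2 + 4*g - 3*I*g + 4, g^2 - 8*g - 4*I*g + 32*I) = g - 4*I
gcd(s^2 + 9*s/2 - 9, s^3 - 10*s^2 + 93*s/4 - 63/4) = s - 3/2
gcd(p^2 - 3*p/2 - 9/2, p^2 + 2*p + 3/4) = p + 3/2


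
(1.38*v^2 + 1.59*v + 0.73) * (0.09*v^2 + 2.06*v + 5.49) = 0.1242*v^4 + 2.9859*v^3 + 10.9173*v^2 + 10.2329*v + 4.0077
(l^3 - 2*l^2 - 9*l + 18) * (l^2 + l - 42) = l^5 - l^4 - 53*l^3 + 93*l^2 + 396*l - 756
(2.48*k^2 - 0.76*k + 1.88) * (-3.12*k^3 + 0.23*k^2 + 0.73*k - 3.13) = -7.7376*k^5 + 2.9416*k^4 - 4.23*k^3 - 7.8848*k^2 + 3.7512*k - 5.8844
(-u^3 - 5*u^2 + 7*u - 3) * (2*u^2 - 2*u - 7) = -2*u^5 - 8*u^4 + 31*u^3 + 15*u^2 - 43*u + 21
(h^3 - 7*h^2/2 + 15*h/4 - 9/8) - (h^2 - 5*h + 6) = h^3 - 9*h^2/2 + 35*h/4 - 57/8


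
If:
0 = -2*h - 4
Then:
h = -2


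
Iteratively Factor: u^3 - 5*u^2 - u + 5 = (u + 1)*(u^2 - 6*u + 5) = (u - 5)*(u + 1)*(u - 1)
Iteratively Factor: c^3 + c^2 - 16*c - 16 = (c - 4)*(c^2 + 5*c + 4) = (c - 4)*(c + 4)*(c + 1)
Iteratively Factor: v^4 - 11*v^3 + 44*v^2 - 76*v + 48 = (v - 4)*(v^3 - 7*v^2 + 16*v - 12) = (v - 4)*(v - 2)*(v^2 - 5*v + 6) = (v - 4)*(v - 2)^2*(v - 3)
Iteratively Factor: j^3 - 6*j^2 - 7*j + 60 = (j - 5)*(j^2 - j - 12) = (j - 5)*(j - 4)*(j + 3)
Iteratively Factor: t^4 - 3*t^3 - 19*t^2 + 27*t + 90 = (t + 2)*(t^3 - 5*t^2 - 9*t + 45) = (t + 2)*(t + 3)*(t^2 - 8*t + 15) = (t - 5)*(t + 2)*(t + 3)*(t - 3)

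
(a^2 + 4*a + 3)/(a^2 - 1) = (a + 3)/(a - 1)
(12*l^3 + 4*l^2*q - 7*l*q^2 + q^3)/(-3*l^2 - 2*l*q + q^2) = (12*l^2 - 8*l*q + q^2)/(-3*l + q)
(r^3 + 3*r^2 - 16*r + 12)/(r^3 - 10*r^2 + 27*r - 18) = (r^2 + 4*r - 12)/(r^2 - 9*r + 18)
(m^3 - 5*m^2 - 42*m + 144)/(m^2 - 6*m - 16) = (m^2 + 3*m - 18)/(m + 2)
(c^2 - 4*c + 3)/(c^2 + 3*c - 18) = (c - 1)/(c + 6)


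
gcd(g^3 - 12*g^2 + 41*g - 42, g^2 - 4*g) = 1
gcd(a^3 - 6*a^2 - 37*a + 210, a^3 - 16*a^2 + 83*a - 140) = a^2 - 12*a + 35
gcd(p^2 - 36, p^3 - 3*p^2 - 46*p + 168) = p - 6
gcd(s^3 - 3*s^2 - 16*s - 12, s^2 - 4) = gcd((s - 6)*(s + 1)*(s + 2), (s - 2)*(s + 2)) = s + 2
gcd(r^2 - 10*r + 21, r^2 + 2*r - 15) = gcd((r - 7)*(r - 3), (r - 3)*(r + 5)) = r - 3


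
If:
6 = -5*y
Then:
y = -6/5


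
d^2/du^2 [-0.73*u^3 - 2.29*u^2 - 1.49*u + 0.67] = -4.38*u - 4.58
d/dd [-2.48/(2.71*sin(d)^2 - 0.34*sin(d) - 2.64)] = (13.4416*sin(d) - 0.8432)*cos(d)/(-2.71*sin(d)^2 + 0.34*sin(d) + 2.64)^2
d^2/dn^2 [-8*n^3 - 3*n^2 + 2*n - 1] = -48*n - 6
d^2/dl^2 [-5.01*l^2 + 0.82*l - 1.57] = -10.0200000000000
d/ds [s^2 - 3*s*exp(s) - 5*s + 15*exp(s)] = -3*s*exp(s) + 2*s + 12*exp(s) - 5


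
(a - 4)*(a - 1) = a^2 - 5*a + 4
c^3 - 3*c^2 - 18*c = c*(c - 6)*(c + 3)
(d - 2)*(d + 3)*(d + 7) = d^3 + 8*d^2 + d - 42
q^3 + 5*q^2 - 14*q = q*(q - 2)*(q + 7)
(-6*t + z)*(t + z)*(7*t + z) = -42*t^3 - 41*t^2*z + 2*t*z^2 + z^3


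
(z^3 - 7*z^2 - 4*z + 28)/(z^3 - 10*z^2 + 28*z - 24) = (z^2 - 5*z - 14)/(z^2 - 8*z + 12)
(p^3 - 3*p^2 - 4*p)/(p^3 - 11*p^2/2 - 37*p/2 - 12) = 2*p*(p - 4)/(2*p^2 - 13*p - 24)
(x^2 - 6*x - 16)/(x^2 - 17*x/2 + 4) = 2*(x + 2)/(2*x - 1)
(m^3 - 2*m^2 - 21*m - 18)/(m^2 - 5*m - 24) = (m^2 - 5*m - 6)/(m - 8)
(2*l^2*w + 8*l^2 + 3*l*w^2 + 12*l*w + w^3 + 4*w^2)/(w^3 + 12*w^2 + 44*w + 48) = (2*l^2 + 3*l*w + w^2)/(w^2 + 8*w + 12)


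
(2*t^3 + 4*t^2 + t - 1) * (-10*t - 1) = -20*t^4 - 42*t^3 - 14*t^2 + 9*t + 1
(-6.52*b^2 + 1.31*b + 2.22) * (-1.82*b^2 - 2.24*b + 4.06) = 11.8664*b^4 + 12.2206*b^3 - 33.446*b^2 + 0.345799999999999*b + 9.0132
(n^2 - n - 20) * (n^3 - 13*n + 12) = n^5 - n^4 - 33*n^3 + 25*n^2 + 248*n - 240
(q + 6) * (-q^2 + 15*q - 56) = -q^3 + 9*q^2 + 34*q - 336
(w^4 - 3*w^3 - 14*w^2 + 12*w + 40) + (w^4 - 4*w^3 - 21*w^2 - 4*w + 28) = 2*w^4 - 7*w^3 - 35*w^2 + 8*w + 68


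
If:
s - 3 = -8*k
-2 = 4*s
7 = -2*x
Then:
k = 7/16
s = -1/2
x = -7/2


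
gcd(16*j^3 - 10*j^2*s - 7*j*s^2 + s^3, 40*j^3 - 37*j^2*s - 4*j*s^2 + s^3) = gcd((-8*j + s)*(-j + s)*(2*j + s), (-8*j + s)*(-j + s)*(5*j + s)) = 8*j^2 - 9*j*s + s^2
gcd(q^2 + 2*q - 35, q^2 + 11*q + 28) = q + 7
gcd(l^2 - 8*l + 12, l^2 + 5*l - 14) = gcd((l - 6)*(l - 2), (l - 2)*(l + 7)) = l - 2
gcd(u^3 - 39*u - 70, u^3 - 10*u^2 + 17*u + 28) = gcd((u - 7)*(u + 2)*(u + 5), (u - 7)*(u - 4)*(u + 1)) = u - 7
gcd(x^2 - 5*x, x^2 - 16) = 1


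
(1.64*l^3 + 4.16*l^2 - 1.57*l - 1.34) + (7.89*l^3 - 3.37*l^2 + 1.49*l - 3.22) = 9.53*l^3 + 0.79*l^2 - 0.0800000000000001*l - 4.56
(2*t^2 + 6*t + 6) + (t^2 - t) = 3*t^2 + 5*t + 6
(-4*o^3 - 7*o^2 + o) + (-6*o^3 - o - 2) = -10*o^3 - 7*o^2 - 2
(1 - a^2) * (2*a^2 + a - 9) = -2*a^4 - a^3 + 11*a^2 + a - 9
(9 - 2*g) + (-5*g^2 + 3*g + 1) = -5*g^2 + g + 10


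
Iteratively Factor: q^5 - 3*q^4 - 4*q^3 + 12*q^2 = (q - 2)*(q^4 - q^3 - 6*q^2) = (q - 2)*(q + 2)*(q^3 - 3*q^2) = (q - 3)*(q - 2)*(q + 2)*(q^2) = q*(q - 3)*(q - 2)*(q + 2)*(q)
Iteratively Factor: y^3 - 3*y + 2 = (y - 1)*(y^2 + y - 2) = (y - 1)*(y + 2)*(y - 1)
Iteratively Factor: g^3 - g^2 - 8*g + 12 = (g - 2)*(g^2 + g - 6) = (g - 2)^2*(g + 3)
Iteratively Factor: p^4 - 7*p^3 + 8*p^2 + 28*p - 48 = (p + 2)*(p^3 - 9*p^2 + 26*p - 24) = (p - 2)*(p + 2)*(p^2 - 7*p + 12) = (p - 3)*(p - 2)*(p + 2)*(p - 4)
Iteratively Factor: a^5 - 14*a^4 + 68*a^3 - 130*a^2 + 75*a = (a - 1)*(a^4 - 13*a^3 + 55*a^2 - 75*a) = a*(a - 1)*(a^3 - 13*a^2 + 55*a - 75) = a*(a - 5)*(a - 1)*(a^2 - 8*a + 15) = a*(a - 5)^2*(a - 1)*(a - 3)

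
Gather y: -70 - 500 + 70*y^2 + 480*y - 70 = 70*y^2 + 480*y - 640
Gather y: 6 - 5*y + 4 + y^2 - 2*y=y^2 - 7*y + 10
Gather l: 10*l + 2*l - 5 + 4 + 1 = 12*l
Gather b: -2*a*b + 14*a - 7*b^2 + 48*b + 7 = 14*a - 7*b^2 + b*(48 - 2*a) + 7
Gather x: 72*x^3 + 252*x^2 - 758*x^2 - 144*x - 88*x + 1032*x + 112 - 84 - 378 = 72*x^3 - 506*x^2 + 800*x - 350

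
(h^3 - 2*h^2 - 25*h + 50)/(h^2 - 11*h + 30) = (h^2 + 3*h - 10)/(h - 6)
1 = 1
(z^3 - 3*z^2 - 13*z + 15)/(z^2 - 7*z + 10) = (z^2 + 2*z - 3)/(z - 2)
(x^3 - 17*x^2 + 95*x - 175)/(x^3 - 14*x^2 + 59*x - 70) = (x - 5)/(x - 2)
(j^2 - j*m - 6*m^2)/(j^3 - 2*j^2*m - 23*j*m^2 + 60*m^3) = (j + 2*m)/(j^2 + j*m - 20*m^2)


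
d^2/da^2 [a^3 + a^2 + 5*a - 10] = 6*a + 2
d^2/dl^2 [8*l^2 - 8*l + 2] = 16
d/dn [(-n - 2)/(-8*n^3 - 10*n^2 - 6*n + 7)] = (8*n^3 + 10*n^2 + 6*n - 2*(n + 2)*(12*n^2 + 10*n + 3) - 7)/(8*n^3 + 10*n^2 + 6*n - 7)^2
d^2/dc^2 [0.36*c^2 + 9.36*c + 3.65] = 0.720000000000000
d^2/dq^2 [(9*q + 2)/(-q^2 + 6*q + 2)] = 2*(4*(q - 3)^2*(9*q + 2) + (27*q - 52)*(-q^2 + 6*q + 2))/(-q^2 + 6*q + 2)^3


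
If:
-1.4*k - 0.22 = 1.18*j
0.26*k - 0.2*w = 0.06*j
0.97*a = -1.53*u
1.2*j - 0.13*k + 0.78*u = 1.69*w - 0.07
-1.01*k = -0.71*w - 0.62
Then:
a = 34.54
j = 4.54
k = -3.98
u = -21.90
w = -6.54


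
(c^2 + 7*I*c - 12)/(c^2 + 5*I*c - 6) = (c + 4*I)/(c + 2*I)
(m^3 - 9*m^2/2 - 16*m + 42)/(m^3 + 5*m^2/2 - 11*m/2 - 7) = (m - 6)/(m + 1)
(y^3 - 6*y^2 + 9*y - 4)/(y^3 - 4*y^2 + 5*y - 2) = (y - 4)/(y - 2)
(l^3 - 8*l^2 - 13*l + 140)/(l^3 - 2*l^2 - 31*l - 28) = (l - 5)/(l + 1)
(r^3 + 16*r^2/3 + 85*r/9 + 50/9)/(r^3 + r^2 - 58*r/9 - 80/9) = (3*r + 5)/(3*r - 8)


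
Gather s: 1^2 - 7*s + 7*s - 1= 0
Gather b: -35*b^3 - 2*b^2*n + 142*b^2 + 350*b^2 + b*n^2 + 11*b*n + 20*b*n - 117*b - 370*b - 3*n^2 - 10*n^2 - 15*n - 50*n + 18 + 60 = -35*b^3 + b^2*(492 - 2*n) + b*(n^2 + 31*n - 487) - 13*n^2 - 65*n + 78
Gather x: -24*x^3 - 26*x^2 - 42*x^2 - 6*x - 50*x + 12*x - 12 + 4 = -24*x^3 - 68*x^2 - 44*x - 8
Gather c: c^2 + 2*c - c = c^2 + c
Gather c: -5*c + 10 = 10 - 5*c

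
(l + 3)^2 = l^2 + 6*l + 9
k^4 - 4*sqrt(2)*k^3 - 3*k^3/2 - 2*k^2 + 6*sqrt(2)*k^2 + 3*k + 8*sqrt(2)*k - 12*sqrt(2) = (k - 3/2)*(k - 4*sqrt(2))*(k - sqrt(2))*(k + sqrt(2))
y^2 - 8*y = y*(y - 8)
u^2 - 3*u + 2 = (u - 2)*(u - 1)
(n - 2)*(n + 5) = n^2 + 3*n - 10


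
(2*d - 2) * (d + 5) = 2*d^2 + 8*d - 10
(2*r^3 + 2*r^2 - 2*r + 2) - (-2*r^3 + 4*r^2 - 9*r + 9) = 4*r^3 - 2*r^2 + 7*r - 7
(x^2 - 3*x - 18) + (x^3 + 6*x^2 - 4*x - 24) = x^3 + 7*x^2 - 7*x - 42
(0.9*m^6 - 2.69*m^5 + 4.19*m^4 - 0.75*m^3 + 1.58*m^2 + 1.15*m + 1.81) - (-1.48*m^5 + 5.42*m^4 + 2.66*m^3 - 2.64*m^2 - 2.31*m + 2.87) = 0.9*m^6 - 1.21*m^5 - 1.23*m^4 - 3.41*m^3 + 4.22*m^2 + 3.46*m - 1.06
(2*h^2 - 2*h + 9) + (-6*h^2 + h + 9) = -4*h^2 - h + 18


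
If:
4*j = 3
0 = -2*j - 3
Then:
No Solution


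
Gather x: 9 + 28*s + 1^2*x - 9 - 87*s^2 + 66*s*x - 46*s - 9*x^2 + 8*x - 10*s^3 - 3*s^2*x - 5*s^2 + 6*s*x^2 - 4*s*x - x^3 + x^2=-10*s^3 - 92*s^2 - 18*s - x^3 + x^2*(6*s - 8) + x*(-3*s^2 + 62*s + 9)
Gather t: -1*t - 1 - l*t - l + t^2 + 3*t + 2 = -l + t^2 + t*(2 - l) + 1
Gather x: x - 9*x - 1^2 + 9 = 8 - 8*x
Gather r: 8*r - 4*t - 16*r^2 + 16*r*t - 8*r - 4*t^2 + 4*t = -16*r^2 + 16*r*t - 4*t^2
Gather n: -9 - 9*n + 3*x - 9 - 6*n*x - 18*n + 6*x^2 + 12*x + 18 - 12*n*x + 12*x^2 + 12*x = n*(-18*x - 27) + 18*x^2 + 27*x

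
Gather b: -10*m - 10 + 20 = 10 - 10*m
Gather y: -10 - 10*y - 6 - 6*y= -16*y - 16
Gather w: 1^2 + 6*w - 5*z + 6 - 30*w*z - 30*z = w*(6 - 30*z) - 35*z + 7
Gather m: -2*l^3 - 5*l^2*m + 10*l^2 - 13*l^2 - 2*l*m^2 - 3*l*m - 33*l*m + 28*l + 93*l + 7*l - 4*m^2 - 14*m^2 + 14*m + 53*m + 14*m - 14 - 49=-2*l^3 - 3*l^2 + 128*l + m^2*(-2*l - 18) + m*(-5*l^2 - 36*l + 81) - 63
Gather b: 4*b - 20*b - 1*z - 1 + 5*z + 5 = -16*b + 4*z + 4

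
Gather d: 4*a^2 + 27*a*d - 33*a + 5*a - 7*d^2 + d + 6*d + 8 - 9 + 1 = 4*a^2 - 28*a - 7*d^2 + d*(27*a + 7)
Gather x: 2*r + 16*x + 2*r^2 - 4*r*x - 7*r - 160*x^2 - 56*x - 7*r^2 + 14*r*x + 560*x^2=-5*r^2 - 5*r + 400*x^2 + x*(10*r - 40)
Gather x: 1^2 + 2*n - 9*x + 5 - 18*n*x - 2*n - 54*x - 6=x*(-18*n - 63)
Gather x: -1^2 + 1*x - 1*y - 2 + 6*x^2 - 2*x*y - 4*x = 6*x^2 + x*(-2*y - 3) - y - 3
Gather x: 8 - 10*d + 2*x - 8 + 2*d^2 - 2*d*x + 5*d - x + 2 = 2*d^2 - 5*d + x*(1 - 2*d) + 2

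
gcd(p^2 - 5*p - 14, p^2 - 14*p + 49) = p - 7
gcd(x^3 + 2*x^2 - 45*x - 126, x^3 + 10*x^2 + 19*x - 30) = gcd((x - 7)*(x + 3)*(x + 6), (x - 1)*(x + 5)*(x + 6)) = x + 6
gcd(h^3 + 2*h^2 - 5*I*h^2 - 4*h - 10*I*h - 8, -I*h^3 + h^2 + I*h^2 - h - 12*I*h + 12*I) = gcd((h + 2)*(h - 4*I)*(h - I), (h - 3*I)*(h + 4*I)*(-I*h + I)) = 1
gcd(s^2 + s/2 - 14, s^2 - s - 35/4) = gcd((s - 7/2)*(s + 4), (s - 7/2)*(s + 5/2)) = s - 7/2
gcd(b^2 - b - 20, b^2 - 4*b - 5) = b - 5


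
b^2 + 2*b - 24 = (b - 4)*(b + 6)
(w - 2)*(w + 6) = w^2 + 4*w - 12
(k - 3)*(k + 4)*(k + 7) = k^3 + 8*k^2 - 5*k - 84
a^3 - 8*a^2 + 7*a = a*(a - 7)*(a - 1)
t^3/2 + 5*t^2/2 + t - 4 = (t/2 + 1)*(t - 1)*(t + 4)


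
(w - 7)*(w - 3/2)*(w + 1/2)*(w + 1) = w^4 - 7*w^3 - 7*w^2/4 + 23*w/2 + 21/4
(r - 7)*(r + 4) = r^2 - 3*r - 28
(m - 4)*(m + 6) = m^2 + 2*m - 24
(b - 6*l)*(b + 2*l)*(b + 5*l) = b^3 + b^2*l - 32*b*l^2 - 60*l^3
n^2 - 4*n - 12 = (n - 6)*(n + 2)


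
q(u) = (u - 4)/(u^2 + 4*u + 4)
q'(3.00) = 0.06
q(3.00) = -0.04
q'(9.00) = 0.00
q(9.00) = 0.04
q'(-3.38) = -5.09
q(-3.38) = -3.88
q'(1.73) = 0.16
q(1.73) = -0.16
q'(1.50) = 0.20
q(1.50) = -0.20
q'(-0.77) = 5.79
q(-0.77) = -3.15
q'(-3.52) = -3.85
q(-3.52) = -3.25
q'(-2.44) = -146.04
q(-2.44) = -33.26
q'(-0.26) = 1.95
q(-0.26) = -1.41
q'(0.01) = 1.23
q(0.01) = -0.99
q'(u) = (-2*u - 4)*(u - 4)/(u^2 + 4*u + 4)^2 + 1/(u^2 + 4*u + 4) = (10 - u)/(u^3 + 6*u^2 + 12*u + 8)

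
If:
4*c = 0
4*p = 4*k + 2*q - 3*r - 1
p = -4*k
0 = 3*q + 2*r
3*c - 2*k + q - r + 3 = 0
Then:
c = 0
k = 22/63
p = -88/63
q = -58/63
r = 29/21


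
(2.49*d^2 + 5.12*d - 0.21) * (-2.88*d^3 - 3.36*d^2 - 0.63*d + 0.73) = -7.1712*d^5 - 23.112*d^4 - 18.1671*d^3 - 0.7023*d^2 + 3.8699*d - 0.1533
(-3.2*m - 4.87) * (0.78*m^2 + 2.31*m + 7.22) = -2.496*m^3 - 11.1906*m^2 - 34.3537*m - 35.1614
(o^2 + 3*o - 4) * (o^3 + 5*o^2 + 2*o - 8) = o^5 + 8*o^4 + 13*o^3 - 22*o^2 - 32*o + 32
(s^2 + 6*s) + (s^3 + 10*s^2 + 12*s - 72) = s^3 + 11*s^2 + 18*s - 72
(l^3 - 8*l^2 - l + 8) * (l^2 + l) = l^5 - 7*l^4 - 9*l^3 + 7*l^2 + 8*l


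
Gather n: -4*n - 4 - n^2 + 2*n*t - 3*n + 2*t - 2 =-n^2 + n*(2*t - 7) + 2*t - 6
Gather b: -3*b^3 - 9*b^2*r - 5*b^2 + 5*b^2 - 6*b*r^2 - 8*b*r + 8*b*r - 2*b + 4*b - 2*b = -3*b^3 - 9*b^2*r - 6*b*r^2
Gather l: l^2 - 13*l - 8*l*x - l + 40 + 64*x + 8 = l^2 + l*(-8*x - 14) + 64*x + 48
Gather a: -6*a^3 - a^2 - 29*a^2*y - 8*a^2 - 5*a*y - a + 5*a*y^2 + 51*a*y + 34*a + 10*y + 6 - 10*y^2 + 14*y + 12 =-6*a^3 + a^2*(-29*y - 9) + a*(5*y^2 + 46*y + 33) - 10*y^2 + 24*y + 18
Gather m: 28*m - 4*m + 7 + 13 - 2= 24*m + 18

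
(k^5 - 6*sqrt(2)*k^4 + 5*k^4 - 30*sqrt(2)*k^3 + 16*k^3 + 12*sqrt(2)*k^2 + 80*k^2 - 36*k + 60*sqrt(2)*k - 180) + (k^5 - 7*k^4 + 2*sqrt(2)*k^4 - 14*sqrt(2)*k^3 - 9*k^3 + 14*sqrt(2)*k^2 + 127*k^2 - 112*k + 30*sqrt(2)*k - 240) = 2*k^5 - 4*sqrt(2)*k^4 - 2*k^4 - 44*sqrt(2)*k^3 + 7*k^3 + 26*sqrt(2)*k^2 + 207*k^2 - 148*k + 90*sqrt(2)*k - 420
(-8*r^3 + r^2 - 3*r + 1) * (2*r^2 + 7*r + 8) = -16*r^5 - 54*r^4 - 63*r^3 - 11*r^2 - 17*r + 8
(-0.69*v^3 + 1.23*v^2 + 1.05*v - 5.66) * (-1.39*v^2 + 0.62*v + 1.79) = 0.9591*v^5 - 2.1375*v^4 - 1.932*v^3 + 10.7201*v^2 - 1.6297*v - 10.1314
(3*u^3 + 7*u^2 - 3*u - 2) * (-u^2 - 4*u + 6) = -3*u^5 - 19*u^4 - 7*u^3 + 56*u^2 - 10*u - 12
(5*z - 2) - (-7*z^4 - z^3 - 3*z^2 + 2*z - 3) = 7*z^4 + z^3 + 3*z^2 + 3*z + 1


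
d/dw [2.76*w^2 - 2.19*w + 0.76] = 5.52*w - 2.19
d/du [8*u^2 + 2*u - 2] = 16*u + 2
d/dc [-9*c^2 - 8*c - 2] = -18*c - 8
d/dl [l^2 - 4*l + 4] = 2*l - 4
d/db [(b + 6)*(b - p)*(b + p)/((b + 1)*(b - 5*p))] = (-(b + 1)*(b + 6)*(b - p)*(b + p) + (b + 1)*(b - 5*p)*((b + 6)*(b - p) + (b + 6)*(b + p) + (b - p)*(b + p)) - (b + 6)*(b - 5*p)*(b - p)*(b + p))/((b + 1)^2*(b - 5*p)^2)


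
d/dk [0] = 0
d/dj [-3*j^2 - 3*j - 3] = -6*j - 3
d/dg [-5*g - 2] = -5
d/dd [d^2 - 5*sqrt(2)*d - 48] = 2*d - 5*sqrt(2)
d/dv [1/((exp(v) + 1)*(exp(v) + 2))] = (-2*exp(v) - 3)*exp(v)/(exp(4*v) + 6*exp(3*v) + 13*exp(2*v) + 12*exp(v) + 4)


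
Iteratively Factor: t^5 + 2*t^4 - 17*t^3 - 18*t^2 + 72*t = (t + 3)*(t^4 - t^3 - 14*t^2 + 24*t) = (t - 3)*(t + 3)*(t^3 + 2*t^2 - 8*t) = (t - 3)*(t + 3)*(t + 4)*(t^2 - 2*t) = (t - 3)*(t - 2)*(t + 3)*(t + 4)*(t)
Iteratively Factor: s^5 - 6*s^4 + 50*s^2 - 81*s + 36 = (s - 4)*(s^4 - 2*s^3 - 8*s^2 + 18*s - 9) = (s - 4)*(s - 3)*(s^3 + s^2 - 5*s + 3) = (s - 4)*(s - 3)*(s - 1)*(s^2 + 2*s - 3) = (s - 4)*(s - 3)*(s - 1)^2*(s + 3)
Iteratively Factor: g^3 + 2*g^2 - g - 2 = (g + 1)*(g^2 + g - 2) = (g - 1)*(g + 1)*(g + 2)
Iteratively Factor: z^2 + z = (z)*(z + 1)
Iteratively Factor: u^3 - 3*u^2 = (u - 3)*(u^2) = u*(u - 3)*(u)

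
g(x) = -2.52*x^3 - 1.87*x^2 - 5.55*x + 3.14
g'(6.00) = -300.15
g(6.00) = -641.80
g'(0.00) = -5.55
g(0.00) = 3.14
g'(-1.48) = -16.57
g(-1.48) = 15.43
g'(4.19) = -153.94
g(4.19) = -238.32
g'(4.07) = -146.00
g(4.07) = -220.32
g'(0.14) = -6.22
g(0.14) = 2.32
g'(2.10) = -46.74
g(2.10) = -40.10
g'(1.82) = -37.40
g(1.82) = -28.35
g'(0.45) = -8.76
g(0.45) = 0.03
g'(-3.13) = -67.91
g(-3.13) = 79.47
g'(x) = -7.56*x^2 - 3.74*x - 5.55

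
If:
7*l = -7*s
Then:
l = -s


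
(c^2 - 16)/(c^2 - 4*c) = (c + 4)/c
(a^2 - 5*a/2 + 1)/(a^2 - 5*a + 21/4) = 2*(2*a^2 - 5*a + 2)/(4*a^2 - 20*a + 21)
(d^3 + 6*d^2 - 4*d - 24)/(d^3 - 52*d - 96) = (d - 2)/(d - 8)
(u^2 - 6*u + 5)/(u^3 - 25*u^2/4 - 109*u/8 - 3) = 8*(-u^2 + 6*u - 5)/(-8*u^3 + 50*u^2 + 109*u + 24)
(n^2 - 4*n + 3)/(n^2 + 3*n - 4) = (n - 3)/(n + 4)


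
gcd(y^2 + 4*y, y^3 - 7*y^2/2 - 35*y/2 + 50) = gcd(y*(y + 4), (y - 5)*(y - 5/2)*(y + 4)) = y + 4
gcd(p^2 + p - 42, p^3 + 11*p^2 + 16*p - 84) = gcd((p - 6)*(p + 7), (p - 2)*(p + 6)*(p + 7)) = p + 7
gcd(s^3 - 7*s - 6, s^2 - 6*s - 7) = s + 1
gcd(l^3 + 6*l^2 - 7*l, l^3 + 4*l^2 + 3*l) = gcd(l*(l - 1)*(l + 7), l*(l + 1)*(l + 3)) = l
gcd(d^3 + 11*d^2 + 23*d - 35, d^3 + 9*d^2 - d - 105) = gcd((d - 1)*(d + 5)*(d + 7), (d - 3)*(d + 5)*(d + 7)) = d^2 + 12*d + 35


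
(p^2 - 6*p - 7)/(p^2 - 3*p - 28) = (p + 1)/(p + 4)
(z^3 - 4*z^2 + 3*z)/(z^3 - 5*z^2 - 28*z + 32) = z*(z - 3)/(z^2 - 4*z - 32)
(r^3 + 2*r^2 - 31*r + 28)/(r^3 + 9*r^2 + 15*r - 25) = (r^2 + 3*r - 28)/(r^2 + 10*r + 25)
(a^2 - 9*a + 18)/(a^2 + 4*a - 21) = (a - 6)/(a + 7)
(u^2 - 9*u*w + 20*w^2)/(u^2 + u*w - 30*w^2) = (u - 4*w)/(u + 6*w)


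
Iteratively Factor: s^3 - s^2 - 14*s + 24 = (s - 2)*(s^2 + s - 12) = (s - 3)*(s - 2)*(s + 4)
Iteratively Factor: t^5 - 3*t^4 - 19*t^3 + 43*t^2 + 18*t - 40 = (t + 4)*(t^4 - 7*t^3 + 9*t^2 + 7*t - 10) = (t - 5)*(t + 4)*(t^3 - 2*t^2 - t + 2) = (t - 5)*(t - 1)*(t + 4)*(t^2 - t - 2) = (t - 5)*(t - 2)*(t - 1)*(t + 4)*(t + 1)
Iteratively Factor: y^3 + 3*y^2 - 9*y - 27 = (y + 3)*(y^2 - 9) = (y + 3)^2*(y - 3)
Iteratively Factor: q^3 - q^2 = (q)*(q^2 - q) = q*(q - 1)*(q)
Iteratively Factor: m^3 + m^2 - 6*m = (m - 2)*(m^2 + 3*m) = (m - 2)*(m + 3)*(m)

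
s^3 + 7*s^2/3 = s^2*(s + 7/3)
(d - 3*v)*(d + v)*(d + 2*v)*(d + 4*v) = d^4 + 4*d^3*v - 7*d^2*v^2 - 34*d*v^3 - 24*v^4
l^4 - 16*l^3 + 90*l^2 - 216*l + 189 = (l - 7)*(l - 3)^3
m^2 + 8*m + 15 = (m + 3)*(m + 5)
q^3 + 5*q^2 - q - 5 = (q - 1)*(q + 1)*(q + 5)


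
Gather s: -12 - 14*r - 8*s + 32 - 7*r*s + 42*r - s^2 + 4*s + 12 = 28*r - s^2 + s*(-7*r - 4) + 32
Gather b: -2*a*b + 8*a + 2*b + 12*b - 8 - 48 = 8*a + b*(14 - 2*a) - 56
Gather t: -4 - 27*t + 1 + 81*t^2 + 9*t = 81*t^2 - 18*t - 3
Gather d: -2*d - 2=-2*d - 2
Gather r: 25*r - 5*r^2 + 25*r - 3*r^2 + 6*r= -8*r^2 + 56*r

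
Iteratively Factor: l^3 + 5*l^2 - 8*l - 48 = (l - 3)*(l^2 + 8*l + 16) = (l - 3)*(l + 4)*(l + 4)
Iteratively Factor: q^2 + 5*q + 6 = (q + 3)*(q + 2)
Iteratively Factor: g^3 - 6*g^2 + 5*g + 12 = (g - 4)*(g^2 - 2*g - 3) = (g - 4)*(g + 1)*(g - 3)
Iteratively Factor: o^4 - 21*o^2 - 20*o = (o + 1)*(o^3 - o^2 - 20*o) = o*(o + 1)*(o^2 - o - 20) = o*(o - 5)*(o + 1)*(o + 4)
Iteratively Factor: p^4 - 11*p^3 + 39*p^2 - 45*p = (p - 5)*(p^3 - 6*p^2 + 9*p) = p*(p - 5)*(p^2 - 6*p + 9) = p*(p - 5)*(p - 3)*(p - 3)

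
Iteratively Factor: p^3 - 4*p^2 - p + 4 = (p - 1)*(p^2 - 3*p - 4) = (p - 1)*(p + 1)*(p - 4)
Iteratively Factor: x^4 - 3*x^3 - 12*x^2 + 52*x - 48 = (x - 2)*(x^3 - x^2 - 14*x + 24) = (x - 2)*(x + 4)*(x^2 - 5*x + 6) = (x - 2)^2*(x + 4)*(x - 3)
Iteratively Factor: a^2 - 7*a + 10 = (a - 2)*(a - 5)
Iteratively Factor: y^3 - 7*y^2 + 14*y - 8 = (y - 2)*(y^2 - 5*y + 4) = (y - 2)*(y - 1)*(y - 4)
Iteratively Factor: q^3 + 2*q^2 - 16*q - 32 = (q - 4)*(q^2 + 6*q + 8) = (q - 4)*(q + 2)*(q + 4)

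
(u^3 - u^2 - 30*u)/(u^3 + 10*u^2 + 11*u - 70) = u*(u - 6)/(u^2 + 5*u - 14)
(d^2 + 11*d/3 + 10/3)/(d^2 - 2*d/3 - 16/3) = (3*d + 5)/(3*d - 8)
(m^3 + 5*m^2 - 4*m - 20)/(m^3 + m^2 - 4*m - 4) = (m + 5)/(m + 1)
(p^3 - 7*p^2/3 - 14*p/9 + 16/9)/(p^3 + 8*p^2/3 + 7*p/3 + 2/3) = (9*p^2 - 30*p + 16)/(3*(3*p^2 + 5*p + 2))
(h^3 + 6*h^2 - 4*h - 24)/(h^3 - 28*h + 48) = (h + 2)/(h - 4)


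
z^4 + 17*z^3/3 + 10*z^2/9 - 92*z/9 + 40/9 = (z - 2/3)^2*(z + 2)*(z + 5)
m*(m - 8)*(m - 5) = m^3 - 13*m^2 + 40*m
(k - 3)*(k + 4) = k^2 + k - 12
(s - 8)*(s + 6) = s^2 - 2*s - 48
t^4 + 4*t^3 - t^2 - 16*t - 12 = (t - 2)*(t + 1)*(t + 2)*(t + 3)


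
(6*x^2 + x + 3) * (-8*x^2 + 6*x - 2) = -48*x^4 + 28*x^3 - 30*x^2 + 16*x - 6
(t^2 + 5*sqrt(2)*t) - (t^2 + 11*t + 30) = -11*t + 5*sqrt(2)*t - 30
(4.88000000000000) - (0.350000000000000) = 4.53000000000000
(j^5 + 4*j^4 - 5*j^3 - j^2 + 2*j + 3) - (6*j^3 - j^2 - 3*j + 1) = j^5 + 4*j^4 - 11*j^3 + 5*j + 2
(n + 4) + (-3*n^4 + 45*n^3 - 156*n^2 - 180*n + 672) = -3*n^4 + 45*n^3 - 156*n^2 - 179*n + 676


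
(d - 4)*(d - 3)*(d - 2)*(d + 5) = d^4 - 4*d^3 - 19*d^2 + 106*d - 120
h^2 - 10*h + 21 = (h - 7)*(h - 3)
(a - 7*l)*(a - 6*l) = a^2 - 13*a*l + 42*l^2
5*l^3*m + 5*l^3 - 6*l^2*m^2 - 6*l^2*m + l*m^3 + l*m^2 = (-5*l + m)*(-l + m)*(l*m + l)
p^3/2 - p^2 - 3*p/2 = p*(p/2 + 1/2)*(p - 3)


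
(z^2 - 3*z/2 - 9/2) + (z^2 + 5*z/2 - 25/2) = 2*z^2 + z - 17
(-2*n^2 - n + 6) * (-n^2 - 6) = 2*n^4 + n^3 + 6*n^2 + 6*n - 36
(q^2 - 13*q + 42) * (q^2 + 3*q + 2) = q^4 - 10*q^3 + 5*q^2 + 100*q + 84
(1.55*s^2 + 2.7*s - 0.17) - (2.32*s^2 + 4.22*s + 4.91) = -0.77*s^2 - 1.52*s - 5.08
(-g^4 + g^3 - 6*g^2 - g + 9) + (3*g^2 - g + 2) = -g^4 + g^3 - 3*g^2 - 2*g + 11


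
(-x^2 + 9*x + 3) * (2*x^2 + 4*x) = -2*x^4 + 14*x^3 + 42*x^2 + 12*x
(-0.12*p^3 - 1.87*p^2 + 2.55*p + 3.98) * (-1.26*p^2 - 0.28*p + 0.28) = 0.1512*p^5 + 2.3898*p^4 - 2.723*p^3 - 6.2524*p^2 - 0.4004*p + 1.1144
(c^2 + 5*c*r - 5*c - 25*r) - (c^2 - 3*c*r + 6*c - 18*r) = 8*c*r - 11*c - 7*r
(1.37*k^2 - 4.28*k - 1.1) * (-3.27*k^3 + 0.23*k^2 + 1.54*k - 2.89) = -4.4799*k^5 + 14.3107*k^4 + 4.7224*k^3 - 10.8035*k^2 + 10.6752*k + 3.179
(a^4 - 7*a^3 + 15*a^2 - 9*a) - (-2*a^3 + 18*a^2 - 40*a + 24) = a^4 - 5*a^3 - 3*a^2 + 31*a - 24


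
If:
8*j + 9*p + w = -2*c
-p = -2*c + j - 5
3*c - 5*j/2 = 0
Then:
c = -5*w/94 - 225/94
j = -3*w/47 - 135/47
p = 145/47 - 2*w/47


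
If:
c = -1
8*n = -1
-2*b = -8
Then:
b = 4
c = -1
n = -1/8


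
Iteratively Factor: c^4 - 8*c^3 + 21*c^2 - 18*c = (c)*(c^3 - 8*c^2 + 21*c - 18) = c*(c - 3)*(c^2 - 5*c + 6) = c*(c - 3)^2*(c - 2)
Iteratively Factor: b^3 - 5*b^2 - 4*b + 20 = (b - 2)*(b^2 - 3*b - 10) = (b - 2)*(b + 2)*(b - 5)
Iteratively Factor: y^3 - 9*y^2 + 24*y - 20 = (y - 2)*(y^2 - 7*y + 10) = (y - 5)*(y - 2)*(y - 2)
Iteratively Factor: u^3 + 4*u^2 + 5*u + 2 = (u + 2)*(u^2 + 2*u + 1) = (u + 1)*(u + 2)*(u + 1)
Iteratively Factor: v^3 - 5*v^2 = (v)*(v^2 - 5*v) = v^2*(v - 5)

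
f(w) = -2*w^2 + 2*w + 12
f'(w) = 2 - 4*w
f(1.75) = 9.38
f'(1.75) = -5.00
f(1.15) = 11.66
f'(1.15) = -2.60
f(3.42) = -4.55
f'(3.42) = -11.68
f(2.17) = 6.92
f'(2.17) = -6.68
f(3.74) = -8.50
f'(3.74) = -12.96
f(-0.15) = 11.66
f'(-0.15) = 2.60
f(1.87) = 8.75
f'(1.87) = -5.48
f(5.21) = -31.87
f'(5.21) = -18.84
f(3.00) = 0.00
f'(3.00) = -10.00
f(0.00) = 12.00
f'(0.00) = 2.00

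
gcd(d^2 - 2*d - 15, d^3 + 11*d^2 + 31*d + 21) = d + 3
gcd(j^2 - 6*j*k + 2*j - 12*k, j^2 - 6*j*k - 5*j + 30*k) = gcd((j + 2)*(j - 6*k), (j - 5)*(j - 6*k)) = j - 6*k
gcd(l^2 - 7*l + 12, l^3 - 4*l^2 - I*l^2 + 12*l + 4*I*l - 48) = l - 4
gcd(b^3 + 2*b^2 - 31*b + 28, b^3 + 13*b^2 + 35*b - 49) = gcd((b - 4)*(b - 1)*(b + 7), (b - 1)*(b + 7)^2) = b^2 + 6*b - 7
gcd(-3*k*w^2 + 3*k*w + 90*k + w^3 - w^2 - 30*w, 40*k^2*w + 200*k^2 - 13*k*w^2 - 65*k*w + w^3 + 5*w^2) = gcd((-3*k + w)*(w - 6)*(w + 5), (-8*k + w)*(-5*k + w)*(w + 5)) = w + 5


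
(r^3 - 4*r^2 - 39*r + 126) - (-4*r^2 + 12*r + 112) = r^3 - 51*r + 14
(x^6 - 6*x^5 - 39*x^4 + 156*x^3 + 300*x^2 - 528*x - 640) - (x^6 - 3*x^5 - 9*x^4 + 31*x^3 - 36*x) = -3*x^5 - 30*x^4 + 125*x^3 + 300*x^2 - 492*x - 640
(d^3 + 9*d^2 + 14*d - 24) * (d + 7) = d^4 + 16*d^3 + 77*d^2 + 74*d - 168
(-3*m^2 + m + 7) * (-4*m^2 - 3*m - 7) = 12*m^4 + 5*m^3 - 10*m^2 - 28*m - 49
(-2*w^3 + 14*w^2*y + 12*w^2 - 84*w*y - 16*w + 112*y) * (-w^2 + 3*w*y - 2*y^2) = 2*w^5 - 20*w^4*y - 12*w^4 + 46*w^3*y^2 + 120*w^3*y + 16*w^3 - 28*w^2*y^3 - 276*w^2*y^2 - 160*w^2*y + 168*w*y^3 + 368*w*y^2 - 224*y^3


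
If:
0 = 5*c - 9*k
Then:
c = 9*k/5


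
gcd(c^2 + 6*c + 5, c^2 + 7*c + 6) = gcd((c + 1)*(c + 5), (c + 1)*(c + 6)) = c + 1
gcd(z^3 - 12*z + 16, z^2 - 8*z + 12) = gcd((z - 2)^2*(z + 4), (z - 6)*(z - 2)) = z - 2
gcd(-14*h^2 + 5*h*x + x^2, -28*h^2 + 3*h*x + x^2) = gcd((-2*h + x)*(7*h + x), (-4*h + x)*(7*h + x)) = 7*h + x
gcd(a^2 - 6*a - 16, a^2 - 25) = 1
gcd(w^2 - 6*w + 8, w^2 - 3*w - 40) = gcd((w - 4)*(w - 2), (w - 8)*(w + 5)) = 1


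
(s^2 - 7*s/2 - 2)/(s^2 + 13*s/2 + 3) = (s - 4)/(s + 6)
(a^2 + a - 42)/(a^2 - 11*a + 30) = (a + 7)/(a - 5)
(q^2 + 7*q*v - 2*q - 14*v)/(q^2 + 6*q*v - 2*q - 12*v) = (q + 7*v)/(q + 6*v)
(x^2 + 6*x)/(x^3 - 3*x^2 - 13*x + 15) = x*(x + 6)/(x^3 - 3*x^2 - 13*x + 15)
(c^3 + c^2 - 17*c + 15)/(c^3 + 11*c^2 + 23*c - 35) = (c - 3)/(c + 7)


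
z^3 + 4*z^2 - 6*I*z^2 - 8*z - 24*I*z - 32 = (z + 4)*(z - 4*I)*(z - 2*I)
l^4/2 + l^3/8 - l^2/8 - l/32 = l*(l/2 + 1/4)*(l - 1/2)*(l + 1/4)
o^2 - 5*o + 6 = (o - 3)*(o - 2)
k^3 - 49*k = k*(k - 7)*(k + 7)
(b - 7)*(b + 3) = b^2 - 4*b - 21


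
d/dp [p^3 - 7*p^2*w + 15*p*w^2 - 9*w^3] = 3*p^2 - 14*p*w + 15*w^2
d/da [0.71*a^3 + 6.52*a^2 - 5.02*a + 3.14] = 2.13*a^2 + 13.04*a - 5.02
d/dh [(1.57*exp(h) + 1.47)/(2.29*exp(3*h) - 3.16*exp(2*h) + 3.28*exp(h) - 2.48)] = (-7.1906*exp(3*h) - 5.1377*exp(2*h) + 9.2904*exp(h) - 8.7152)*exp(h)/(5.2441*exp(6*h) - 14.4728*exp(5*h) + 25.008*exp(4*h) - 32.088*exp(3*h) + 26.432*exp(2*h) - 16.2688*exp(h) + 6.1504)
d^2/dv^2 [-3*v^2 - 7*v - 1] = -6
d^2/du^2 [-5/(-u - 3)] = 10/(u + 3)^3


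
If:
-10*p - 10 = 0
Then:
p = -1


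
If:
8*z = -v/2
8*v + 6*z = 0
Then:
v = 0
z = 0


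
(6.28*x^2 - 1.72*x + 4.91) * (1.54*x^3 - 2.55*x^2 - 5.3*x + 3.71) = 9.6712*x^5 - 18.6628*x^4 - 21.3366*x^3 + 19.8943*x^2 - 32.4042*x + 18.2161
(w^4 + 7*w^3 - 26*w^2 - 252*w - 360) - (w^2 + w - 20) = w^4 + 7*w^3 - 27*w^2 - 253*w - 340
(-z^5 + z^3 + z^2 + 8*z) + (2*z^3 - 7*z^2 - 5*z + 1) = -z^5 + 3*z^3 - 6*z^2 + 3*z + 1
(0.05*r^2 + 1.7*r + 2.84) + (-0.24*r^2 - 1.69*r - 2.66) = -0.19*r^2 + 0.01*r + 0.18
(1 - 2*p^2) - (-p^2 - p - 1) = -p^2 + p + 2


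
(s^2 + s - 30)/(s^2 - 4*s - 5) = (s + 6)/(s + 1)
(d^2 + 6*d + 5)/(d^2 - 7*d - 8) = (d + 5)/(d - 8)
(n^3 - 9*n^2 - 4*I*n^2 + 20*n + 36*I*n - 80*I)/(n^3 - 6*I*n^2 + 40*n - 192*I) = (n^2 - 9*n + 20)/(n^2 - 2*I*n + 48)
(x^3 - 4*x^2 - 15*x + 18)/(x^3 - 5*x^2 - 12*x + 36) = (x - 1)/(x - 2)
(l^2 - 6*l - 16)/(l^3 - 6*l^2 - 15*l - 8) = (l + 2)/(l^2 + 2*l + 1)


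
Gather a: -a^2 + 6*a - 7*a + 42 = -a^2 - a + 42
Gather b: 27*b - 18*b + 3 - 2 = 9*b + 1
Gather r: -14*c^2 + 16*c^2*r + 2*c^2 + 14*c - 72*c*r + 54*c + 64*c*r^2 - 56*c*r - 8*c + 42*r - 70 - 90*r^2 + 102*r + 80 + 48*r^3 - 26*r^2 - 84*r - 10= -12*c^2 + 60*c + 48*r^3 + r^2*(64*c - 116) + r*(16*c^2 - 128*c + 60)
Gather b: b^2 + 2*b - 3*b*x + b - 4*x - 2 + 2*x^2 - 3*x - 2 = b^2 + b*(3 - 3*x) + 2*x^2 - 7*x - 4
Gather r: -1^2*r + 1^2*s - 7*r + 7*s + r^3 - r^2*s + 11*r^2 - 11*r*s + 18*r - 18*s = r^3 + r^2*(11 - s) + r*(10 - 11*s) - 10*s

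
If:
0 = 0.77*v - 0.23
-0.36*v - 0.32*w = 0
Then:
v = 0.30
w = -0.34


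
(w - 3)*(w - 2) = w^2 - 5*w + 6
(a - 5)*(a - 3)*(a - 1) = a^3 - 9*a^2 + 23*a - 15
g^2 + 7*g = g*(g + 7)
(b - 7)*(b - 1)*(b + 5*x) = b^3 + 5*b^2*x - 8*b^2 - 40*b*x + 7*b + 35*x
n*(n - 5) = n^2 - 5*n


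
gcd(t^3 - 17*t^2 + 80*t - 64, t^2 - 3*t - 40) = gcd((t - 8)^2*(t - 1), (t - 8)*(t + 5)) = t - 8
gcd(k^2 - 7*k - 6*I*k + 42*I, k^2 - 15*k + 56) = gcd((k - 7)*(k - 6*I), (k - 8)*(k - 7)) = k - 7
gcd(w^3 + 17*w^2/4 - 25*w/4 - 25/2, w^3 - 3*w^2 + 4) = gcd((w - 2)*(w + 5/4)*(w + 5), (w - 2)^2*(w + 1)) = w - 2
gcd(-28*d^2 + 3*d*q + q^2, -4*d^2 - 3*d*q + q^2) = -4*d + q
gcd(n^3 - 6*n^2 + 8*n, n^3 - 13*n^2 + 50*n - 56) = n^2 - 6*n + 8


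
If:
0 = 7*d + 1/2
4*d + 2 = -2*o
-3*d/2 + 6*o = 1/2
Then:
No Solution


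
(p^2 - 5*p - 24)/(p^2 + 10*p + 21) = (p - 8)/(p + 7)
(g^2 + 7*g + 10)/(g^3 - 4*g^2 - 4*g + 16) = (g + 5)/(g^2 - 6*g + 8)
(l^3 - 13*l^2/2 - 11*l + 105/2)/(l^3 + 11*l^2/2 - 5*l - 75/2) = (l - 7)/(l + 5)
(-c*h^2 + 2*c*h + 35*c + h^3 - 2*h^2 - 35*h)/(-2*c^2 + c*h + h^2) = (h^2 - 2*h - 35)/(2*c + h)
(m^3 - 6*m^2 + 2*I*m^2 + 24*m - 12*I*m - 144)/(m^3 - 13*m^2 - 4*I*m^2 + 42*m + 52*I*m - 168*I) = (m + 6*I)/(m - 7)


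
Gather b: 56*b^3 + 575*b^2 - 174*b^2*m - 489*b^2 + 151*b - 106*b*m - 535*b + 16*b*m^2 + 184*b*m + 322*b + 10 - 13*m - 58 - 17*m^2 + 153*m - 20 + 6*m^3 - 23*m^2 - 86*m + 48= 56*b^3 + b^2*(86 - 174*m) + b*(16*m^2 + 78*m - 62) + 6*m^3 - 40*m^2 + 54*m - 20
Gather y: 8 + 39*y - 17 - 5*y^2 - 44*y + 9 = -5*y^2 - 5*y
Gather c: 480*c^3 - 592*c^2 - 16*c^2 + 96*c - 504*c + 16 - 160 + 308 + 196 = 480*c^3 - 608*c^2 - 408*c + 360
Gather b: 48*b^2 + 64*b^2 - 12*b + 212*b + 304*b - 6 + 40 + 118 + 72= 112*b^2 + 504*b + 224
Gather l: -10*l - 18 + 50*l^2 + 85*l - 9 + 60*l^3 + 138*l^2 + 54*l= 60*l^3 + 188*l^2 + 129*l - 27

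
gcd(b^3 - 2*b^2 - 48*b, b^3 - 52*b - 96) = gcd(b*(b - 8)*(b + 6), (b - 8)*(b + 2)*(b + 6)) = b^2 - 2*b - 48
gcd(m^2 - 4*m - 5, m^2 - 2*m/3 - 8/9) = 1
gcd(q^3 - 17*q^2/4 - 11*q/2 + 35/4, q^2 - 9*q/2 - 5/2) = q - 5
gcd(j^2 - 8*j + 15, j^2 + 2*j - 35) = j - 5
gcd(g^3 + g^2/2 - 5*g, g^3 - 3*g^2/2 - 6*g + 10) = g^2 + g/2 - 5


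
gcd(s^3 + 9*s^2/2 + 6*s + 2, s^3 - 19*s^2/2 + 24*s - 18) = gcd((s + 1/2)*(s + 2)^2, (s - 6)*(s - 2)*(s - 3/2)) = 1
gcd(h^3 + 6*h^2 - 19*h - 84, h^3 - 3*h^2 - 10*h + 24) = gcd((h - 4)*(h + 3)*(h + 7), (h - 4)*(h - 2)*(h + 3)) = h^2 - h - 12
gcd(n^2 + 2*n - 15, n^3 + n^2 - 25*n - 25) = n + 5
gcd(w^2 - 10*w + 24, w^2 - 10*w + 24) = w^2 - 10*w + 24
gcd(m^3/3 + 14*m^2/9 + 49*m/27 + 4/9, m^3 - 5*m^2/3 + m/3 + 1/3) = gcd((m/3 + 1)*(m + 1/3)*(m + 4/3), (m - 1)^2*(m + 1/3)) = m + 1/3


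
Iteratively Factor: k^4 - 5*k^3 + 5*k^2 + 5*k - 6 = (k + 1)*(k^3 - 6*k^2 + 11*k - 6) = (k - 3)*(k + 1)*(k^2 - 3*k + 2) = (k - 3)*(k - 1)*(k + 1)*(k - 2)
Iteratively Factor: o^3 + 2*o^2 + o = (o + 1)*(o^2 + o) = o*(o + 1)*(o + 1)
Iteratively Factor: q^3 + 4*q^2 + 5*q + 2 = (q + 1)*(q^2 + 3*q + 2) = (q + 1)^2*(q + 2)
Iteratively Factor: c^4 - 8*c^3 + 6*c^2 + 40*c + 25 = (c + 1)*(c^3 - 9*c^2 + 15*c + 25) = (c - 5)*(c + 1)*(c^2 - 4*c - 5) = (c - 5)^2*(c + 1)*(c + 1)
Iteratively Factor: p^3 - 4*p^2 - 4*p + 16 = (p - 4)*(p^2 - 4) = (p - 4)*(p - 2)*(p + 2)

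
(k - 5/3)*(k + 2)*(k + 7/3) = k^3 + 8*k^2/3 - 23*k/9 - 70/9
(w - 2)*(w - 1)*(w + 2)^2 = w^4 + w^3 - 6*w^2 - 4*w + 8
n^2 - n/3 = n*(n - 1/3)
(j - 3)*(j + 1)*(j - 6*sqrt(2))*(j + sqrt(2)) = j^4 - 5*sqrt(2)*j^3 - 2*j^3 - 15*j^2 + 10*sqrt(2)*j^2 + 15*sqrt(2)*j + 24*j + 36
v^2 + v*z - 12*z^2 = (v - 3*z)*(v + 4*z)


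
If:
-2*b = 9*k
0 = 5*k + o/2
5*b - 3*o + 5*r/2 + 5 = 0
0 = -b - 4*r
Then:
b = 24/11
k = -16/33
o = 160/33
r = -6/11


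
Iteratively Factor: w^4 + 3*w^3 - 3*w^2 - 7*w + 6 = (w + 3)*(w^3 - 3*w + 2) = (w - 1)*(w + 3)*(w^2 + w - 2) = (w - 1)^2*(w + 3)*(w + 2)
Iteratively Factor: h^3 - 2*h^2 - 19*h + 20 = (h - 1)*(h^2 - h - 20) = (h - 5)*(h - 1)*(h + 4)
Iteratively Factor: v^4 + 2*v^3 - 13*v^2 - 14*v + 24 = (v - 3)*(v^3 + 5*v^2 + 2*v - 8) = (v - 3)*(v + 4)*(v^2 + v - 2) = (v - 3)*(v - 1)*(v + 4)*(v + 2)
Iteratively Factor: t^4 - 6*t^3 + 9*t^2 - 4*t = (t - 1)*(t^3 - 5*t^2 + 4*t) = (t - 4)*(t - 1)*(t^2 - t) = t*(t - 4)*(t - 1)*(t - 1)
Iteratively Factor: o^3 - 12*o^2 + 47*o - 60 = (o - 5)*(o^2 - 7*o + 12) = (o - 5)*(o - 3)*(o - 4)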